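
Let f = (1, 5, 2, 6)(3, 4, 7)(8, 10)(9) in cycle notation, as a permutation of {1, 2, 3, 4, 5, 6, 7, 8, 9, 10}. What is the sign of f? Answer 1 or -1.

The cycle lengths are 4, 3, 2, 1.
A cycle of length ℓ contributes ℓ−1 transpositions, so f is a product of 3 + 2 + 1 = 6 transpositions — even.

1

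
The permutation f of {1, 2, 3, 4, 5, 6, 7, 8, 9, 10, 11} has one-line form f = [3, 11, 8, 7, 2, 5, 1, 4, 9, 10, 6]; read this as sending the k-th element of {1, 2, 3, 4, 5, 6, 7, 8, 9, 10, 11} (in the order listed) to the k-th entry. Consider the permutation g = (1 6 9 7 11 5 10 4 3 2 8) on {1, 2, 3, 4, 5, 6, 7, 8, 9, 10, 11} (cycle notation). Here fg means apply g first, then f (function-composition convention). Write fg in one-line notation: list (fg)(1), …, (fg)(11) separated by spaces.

Chase each element through g then f: 1 → 6 → 5; 2 → 8 → 4; 3 → 2 → 11; 4 → 3 → 8; 5 → 10 → 10; 6 → 9 → 9; 7 → 11 → 6; 8 → 1 → 3; 9 → 7 → 1; 10 → 4 → 7; 11 → 5 → 2.
Collecting the images, fg = [5 4 11 8 10 9 6 3 1 7 2].

5 4 11 8 10 9 6 3 1 7 2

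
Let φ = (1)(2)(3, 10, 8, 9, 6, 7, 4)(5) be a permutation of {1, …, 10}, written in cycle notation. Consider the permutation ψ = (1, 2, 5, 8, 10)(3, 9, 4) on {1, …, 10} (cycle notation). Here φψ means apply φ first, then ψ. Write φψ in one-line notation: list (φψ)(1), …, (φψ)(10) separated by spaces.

(φψ)(x) = ψ(φ(x)). Computing each image: ψ(φ(1)) = ψ(1) = 2, ψ(φ(2)) = ψ(2) = 5, ψ(φ(3)) = ψ(10) = 1, ψ(φ(4)) = ψ(3) = 9, ψ(φ(5)) = ψ(5) = 8, ψ(φ(6)) = ψ(7) = 7, ψ(φ(7)) = ψ(4) = 3, ψ(φ(8)) = ψ(9) = 4, ψ(φ(9)) = ψ(6) = 6, ψ(φ(10)) = ψ(8) = 10.
Hence φψ = [2 5 1 9 8 7 3 4 6 10].

2 5 1 9 8 7 3 4 6 10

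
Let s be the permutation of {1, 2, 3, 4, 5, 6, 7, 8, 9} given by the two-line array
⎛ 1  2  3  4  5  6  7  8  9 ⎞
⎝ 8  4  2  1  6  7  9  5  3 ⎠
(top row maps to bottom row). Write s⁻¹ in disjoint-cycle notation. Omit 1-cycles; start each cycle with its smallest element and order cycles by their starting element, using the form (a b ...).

The cycle decomposition of s is (1 8 5 6 7 9 3 2 4).
Reversing each cycle (and rotating so the smallest element leads) gives s⁻¹ = (1 4 2 3 9 7 6 5 8).

(1 4 2 3 9 7 6 5 8)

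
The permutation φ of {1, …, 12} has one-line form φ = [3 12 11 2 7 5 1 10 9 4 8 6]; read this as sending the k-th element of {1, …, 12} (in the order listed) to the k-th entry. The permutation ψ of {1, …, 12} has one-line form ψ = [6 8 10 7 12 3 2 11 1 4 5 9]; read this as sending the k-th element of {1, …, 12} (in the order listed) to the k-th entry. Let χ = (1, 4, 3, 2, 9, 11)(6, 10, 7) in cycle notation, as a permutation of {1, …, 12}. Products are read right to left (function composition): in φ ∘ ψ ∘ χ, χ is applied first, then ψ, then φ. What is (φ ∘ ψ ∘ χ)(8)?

8

(φ ∘ ψ ∘ χ)(8) = φ(ψ(χ(8))). χ(8) = 8, then ψ(8) = 11, then φ(11) = 8, so the result is 8.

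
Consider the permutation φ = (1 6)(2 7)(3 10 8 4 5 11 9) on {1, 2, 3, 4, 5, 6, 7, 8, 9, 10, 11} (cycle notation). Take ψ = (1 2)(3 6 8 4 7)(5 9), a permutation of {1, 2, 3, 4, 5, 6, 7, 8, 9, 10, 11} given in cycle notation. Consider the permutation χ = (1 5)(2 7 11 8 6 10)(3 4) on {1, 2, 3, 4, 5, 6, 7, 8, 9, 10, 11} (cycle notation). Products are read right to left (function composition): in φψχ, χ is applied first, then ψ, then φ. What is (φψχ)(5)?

7

(φψχ)(5) = φ(ψ(χ(5))). χ(5) = 1, then ψ(1) = 2, then φ(2) = 7, so the result is 7.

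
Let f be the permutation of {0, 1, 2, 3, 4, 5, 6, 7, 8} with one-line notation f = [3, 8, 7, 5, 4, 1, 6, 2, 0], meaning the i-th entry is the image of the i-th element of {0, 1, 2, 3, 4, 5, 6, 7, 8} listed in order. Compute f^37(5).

8

Tracing 5 → 1 → … returns to 5 after 5 steps, so 5 lies in a 5-cycle (0 3 5 1 8).
On a 5-cycle, f^5 is the identity, so f^37 = f^2 there (37 ≡ 2 mod 5).
Advancing 2 steps from 5: 5 → 1 → 8.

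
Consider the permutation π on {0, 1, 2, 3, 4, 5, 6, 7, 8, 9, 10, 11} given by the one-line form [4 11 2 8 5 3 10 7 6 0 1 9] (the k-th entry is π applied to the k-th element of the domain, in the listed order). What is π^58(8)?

Tracing 8 → 6 → … returns to 8 after 10 steps, so 8 lies in a 10-cycle (0, 4, 5, 3, 8, 6, 10, 1, 11, 9).
On a 10-cycle, π^10 is the identity, so π^58 = π^8 there (58 ≡ 8 mod 10).
Advancing 8 steps from 8: 8 → 6 → 10 → 1 → 11 → 9 → 0 → 4 → 5.

5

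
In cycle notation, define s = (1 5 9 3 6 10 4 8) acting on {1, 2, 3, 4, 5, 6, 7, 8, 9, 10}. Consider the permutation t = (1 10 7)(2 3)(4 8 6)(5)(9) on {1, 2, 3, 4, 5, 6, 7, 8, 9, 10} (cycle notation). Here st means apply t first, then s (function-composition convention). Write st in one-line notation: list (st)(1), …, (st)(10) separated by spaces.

Chase each element through t then s: 1 → 10 → 4; 2 → 3 → 6; 3 → 2 → 2; 4 → 8 → 1; 5 → 5 → 9; 6 → 4 → 8; 7 → 1 → 5; 8 → 6 → 10; 9 → 9 → 3; 10 → 7 → 7.
So st in one-line form is 4 6 2 1 9 8 5 10 3 7.

4 6 2 1 9 8 5 10 3 7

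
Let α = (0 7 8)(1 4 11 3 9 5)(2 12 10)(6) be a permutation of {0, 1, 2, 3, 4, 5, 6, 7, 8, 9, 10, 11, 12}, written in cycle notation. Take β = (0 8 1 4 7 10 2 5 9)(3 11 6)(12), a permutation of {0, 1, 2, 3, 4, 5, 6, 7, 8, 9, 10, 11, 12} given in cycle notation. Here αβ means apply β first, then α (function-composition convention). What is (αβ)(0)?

0

β(0) = 8, then α(8) = 0; composing gives (αβ)(0) = 0.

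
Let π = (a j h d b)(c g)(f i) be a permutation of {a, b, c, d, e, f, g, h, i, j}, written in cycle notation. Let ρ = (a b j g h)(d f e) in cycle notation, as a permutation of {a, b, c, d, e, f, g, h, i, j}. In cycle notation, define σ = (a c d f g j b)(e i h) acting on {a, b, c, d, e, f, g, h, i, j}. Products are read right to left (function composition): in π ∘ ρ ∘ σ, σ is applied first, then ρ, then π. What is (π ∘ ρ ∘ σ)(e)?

(π ∘ ρ ∘ σ)(e) = π(ρ(σ(e))). σ(e) = i, then ρ(i) = i, then π(i) = f, so the result is f.

f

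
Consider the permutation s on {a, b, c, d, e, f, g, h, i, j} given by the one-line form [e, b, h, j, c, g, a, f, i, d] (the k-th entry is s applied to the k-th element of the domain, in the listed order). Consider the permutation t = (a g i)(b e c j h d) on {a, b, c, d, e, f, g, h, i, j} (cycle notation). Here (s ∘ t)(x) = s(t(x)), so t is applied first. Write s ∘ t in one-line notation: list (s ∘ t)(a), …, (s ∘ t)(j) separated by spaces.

a c d b h g i j e f

Chase each element through t then s: a → g → a; b → e → c; c → j → d; d → b → b; e → c → h; f → f → g; g → i → i; h → d → j; i → a → e; j → h → f.
Collecting the images, s ∘ t = [a c d b h g i j e f].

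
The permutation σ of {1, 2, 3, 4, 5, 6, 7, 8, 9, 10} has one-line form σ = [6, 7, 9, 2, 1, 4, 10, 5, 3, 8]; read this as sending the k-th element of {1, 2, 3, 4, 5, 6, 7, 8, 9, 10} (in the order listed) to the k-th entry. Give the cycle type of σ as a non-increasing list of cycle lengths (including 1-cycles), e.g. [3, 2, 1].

[8, 2]

The disjoint cycles are (1 6 4 2 7 10 8 5)(3 9), with lengths 8, 2 in non-increasing order.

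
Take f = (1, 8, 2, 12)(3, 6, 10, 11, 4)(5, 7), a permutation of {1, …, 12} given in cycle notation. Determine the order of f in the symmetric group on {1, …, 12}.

The cycle type of f is (5, 4, 2, 1).
The order of f is the least common multiple of its cycle lengths: lcm(5, 4, 2) = 20.

20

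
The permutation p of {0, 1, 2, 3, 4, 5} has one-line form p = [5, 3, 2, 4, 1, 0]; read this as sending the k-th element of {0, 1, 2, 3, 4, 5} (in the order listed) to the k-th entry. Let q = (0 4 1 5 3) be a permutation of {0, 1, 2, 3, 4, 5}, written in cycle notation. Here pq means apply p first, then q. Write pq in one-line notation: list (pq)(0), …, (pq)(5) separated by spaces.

3 0 2 1 5 4

For each element, apply p then q: 0 → 5 → 3; 1 → 3 → 0; 2 → 2 → 2; 3 → 4 → 1; 4 → 1 → 5; 5 → 0 → 4.
Collecting the images, pq = [3 0 2 1 5 4].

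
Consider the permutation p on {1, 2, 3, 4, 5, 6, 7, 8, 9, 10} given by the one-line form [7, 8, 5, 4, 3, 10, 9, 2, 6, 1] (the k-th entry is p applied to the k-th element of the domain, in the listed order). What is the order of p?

10

Decomposing into disjoint cycles gives cycle lengths 5, 2, 2, 1.
Since disjoint cycles commute, ord(p) = lcm(5, 2, 2) = 10.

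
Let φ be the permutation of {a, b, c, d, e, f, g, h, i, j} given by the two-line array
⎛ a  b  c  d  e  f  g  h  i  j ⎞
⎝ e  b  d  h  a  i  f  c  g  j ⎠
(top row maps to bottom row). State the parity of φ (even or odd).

odd

In disjoint-cycle form the cycle lengths are 3, 3, 2, 1, 1.
A cycle is odd iff its length is even; φ has 1 even-length cycle, so sgn(φ) = (−1)^1 and φ is odd.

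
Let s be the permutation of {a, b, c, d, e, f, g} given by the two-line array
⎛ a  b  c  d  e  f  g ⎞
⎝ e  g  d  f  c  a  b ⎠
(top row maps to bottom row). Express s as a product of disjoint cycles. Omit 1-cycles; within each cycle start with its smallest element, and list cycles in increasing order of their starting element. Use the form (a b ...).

From a: a → e → c → d → f → a, closing the cycle (a e c d f).
Continuing from each remaining unvisited element yields (a e c d f)(b g).

(a e c d f)(b g)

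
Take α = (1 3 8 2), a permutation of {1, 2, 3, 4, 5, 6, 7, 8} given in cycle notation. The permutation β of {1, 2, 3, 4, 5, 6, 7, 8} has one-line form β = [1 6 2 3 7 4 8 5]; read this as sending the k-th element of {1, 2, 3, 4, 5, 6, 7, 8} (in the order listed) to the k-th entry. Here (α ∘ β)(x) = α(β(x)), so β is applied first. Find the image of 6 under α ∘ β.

(α ∘ β)(6) = α(β(6)). β(6) = 4, then α(4) = 4. So (α ∘ β)(6) = 4.

4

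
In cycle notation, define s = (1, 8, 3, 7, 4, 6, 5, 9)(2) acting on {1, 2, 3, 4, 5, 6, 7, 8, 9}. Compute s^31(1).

9

1 lies in the 8-cycle (1, 8, 3, 7, 4, 6, 5, 9).
Since the cycle has length 8, s^31 acts on it the same as s^7 (31 mod 8 = 7).
Stepping 7 places around the cycle: 1 → 8 → 3 → 7 → 4 → 6 → 5 → 9.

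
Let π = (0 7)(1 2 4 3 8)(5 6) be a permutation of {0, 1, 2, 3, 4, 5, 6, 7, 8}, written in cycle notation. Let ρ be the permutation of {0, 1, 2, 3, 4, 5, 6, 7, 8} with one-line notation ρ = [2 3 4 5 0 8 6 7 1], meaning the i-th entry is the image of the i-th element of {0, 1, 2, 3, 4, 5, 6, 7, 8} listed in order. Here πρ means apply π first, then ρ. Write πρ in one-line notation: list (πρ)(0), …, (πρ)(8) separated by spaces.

(πρ)(x) = ρ(π(x)). Computing each image: ρ(π(0)) = ρ(7) = 7, ρ(π(1)) = ρ(2) = 4, ρ(π(2)) = ρ(4) = 0, ρ(π(3)) = ρ(8) = 1, ρ(π(4)) = ρ(3) = 5, ρ(π(5)) = ρ(6) = 6, ρ(π(6)) = ρ(5) = 8, ρ(π(7)) = ρ(0) = 2, ρ(π(8)) = ρ(1) = 3.
Hence πρ = [7 4 0 1 5 6 8 2 3].

7 4 0 1 5 6 8 2 3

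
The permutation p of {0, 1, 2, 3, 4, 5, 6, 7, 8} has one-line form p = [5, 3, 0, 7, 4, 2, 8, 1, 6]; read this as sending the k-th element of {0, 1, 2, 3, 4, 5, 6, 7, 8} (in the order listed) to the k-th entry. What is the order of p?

6

The disjoint-cycle form of p has cycle lengths 3, 3, 2, 1.
Since disjoint cycles commute, ord(p) = lcm(3, 3, 2) = 6.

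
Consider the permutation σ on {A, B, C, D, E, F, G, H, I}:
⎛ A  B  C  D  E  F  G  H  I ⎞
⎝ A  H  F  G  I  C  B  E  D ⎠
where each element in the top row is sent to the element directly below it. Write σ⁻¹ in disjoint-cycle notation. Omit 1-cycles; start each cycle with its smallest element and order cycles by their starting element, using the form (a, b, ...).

(B, G, D, I, E, H)(C, F)

The cycle decomposition of σ is (B, H, E, I, D, G)(C, F).
The inverse reverses every cycle; in canonical form, σ⁻¹ = (B, G, D, I, E, H)(C, F).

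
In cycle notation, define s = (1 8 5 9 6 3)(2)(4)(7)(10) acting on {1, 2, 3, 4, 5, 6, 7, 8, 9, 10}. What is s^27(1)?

1 lies in the 6-cycle (1 8 5 9 6 3).
Since the cycle has length 6, s^27 acts on it the same as s^3 (27 mod 6 = 3).
Stepping 3 places around the cycle: 1 → 8 → 5 → 9.

9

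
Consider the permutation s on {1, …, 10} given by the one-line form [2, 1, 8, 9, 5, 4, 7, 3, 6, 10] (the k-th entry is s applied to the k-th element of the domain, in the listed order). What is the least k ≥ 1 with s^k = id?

6

Writing s as disjoint cycles, the cycle lengths are 3, 2, 2, 1, 1, 1.
The order is lcm(3, 2, 2) = 6.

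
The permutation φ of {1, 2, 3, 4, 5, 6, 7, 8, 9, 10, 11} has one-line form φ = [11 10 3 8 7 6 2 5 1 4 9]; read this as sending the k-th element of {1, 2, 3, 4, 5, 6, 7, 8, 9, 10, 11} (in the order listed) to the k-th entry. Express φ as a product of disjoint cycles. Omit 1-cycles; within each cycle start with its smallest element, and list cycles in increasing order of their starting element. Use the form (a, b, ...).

(1, 11, 9)(2, 10, 4, 8, 5, 7)

Iterating φ from 1 gives 1 → 11 → 9 → 1; that is the 3-cycle (1, 11, 9).
Continuing from each remaining unvisited element yields (1, 11, 9)(2, 10, 4, 8, 5, 7).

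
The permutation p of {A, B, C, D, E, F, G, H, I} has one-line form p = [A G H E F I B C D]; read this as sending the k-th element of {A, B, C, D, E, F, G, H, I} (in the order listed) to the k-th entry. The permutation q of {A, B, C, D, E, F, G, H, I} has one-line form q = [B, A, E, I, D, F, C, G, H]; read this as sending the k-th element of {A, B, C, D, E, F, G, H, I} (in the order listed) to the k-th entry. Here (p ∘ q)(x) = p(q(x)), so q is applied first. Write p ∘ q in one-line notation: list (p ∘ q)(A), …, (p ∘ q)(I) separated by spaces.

G A F D E I H B C

(p ∘ q)(x) = p(q(x)). Computing each image: p(q(A)) = p(B) = G, p(q(B)) = p(A) = A, p(q(C)) = p(E) = F, p(q(D)) = p(I) = D, p(q(E)) = p(D) = E, p(q(F)) = p(F) = I, p(q(G)) = p(C) = H, p(q(H)) = p(G) = B, p(q(I)) = p(H) = C.
Hence p ∘ q = [G A F D E I H B C].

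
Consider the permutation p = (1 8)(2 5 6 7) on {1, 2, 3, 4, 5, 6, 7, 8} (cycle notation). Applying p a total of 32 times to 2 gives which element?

2

2 lies in the 4-cycle (2 5 6 7).
Powers repeat with period 4 on this cycle, and 32 mod 4 = 0, so p^32(2) = p^0(2).
So p^32(2) = 2.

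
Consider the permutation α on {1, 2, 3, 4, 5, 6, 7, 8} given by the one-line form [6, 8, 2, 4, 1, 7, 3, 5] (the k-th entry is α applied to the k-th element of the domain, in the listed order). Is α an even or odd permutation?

even

In disjoint-cycle form the cycle lengths are 7, 1.
A cycle is odd iff its length is even; α has 0 even-length cycles, so sgn(α) = (−1)^0 and α is even.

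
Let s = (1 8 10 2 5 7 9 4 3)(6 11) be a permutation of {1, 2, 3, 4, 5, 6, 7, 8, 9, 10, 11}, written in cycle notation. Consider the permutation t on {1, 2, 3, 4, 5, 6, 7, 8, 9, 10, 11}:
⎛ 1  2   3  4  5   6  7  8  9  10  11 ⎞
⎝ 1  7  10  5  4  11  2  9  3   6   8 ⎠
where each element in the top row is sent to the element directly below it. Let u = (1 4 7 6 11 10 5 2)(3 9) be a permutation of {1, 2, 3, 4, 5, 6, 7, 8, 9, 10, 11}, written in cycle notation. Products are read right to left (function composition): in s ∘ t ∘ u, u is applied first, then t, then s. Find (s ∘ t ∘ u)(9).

Apply the permutations in order: u(9) = 3, then t(3) = 10, then s(10) = 2. So (s ∘ t ∘ u)(9) = 2.

2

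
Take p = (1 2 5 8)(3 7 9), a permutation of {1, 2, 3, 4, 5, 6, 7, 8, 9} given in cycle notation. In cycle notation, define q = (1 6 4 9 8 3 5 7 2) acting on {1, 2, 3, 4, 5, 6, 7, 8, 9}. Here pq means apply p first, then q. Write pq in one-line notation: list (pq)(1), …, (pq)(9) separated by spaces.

(pq)(x) = q(p(x)). Computing each image: q(p(1)) = q(2) = 1, q(p(2)) = q(5) = 7, q(p(3)) = q(7) = 2, q(p(4)) = q(4) = 9, q(p(5)) = q(8) = 3, q(p(6)) = q(6) = 4, q(p(7)) = q(9) = 8, q(p(8)) = q(1) = 6, q(p(9)) = q(3) = 5.
Hence pq = [1 7 2 9 3 4 8 6 5].

1 7 2 9 3 4 8 6 5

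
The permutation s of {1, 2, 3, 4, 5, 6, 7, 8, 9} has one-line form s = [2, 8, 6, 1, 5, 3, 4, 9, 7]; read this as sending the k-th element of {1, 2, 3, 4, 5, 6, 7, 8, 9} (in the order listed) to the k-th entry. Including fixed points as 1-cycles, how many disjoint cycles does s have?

The cycle decomposition is (1 2 8 9 7 4)(3 6)(5), which has 3 cycles (counting 1-cycles).

3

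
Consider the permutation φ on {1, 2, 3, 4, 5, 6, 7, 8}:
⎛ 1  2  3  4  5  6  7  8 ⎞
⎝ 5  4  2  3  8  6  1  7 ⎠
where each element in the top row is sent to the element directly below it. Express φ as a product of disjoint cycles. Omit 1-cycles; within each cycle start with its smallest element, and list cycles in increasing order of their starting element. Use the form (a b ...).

(1 5 8 7)(2 4 3)

From 1: 1 → 5 → 8 → 7 → 1, closing the cycle (1 5 8 7).
Repeating from the next unused element and collecting all non-trivial cycles gives (1 5 8 7)(2 4 3).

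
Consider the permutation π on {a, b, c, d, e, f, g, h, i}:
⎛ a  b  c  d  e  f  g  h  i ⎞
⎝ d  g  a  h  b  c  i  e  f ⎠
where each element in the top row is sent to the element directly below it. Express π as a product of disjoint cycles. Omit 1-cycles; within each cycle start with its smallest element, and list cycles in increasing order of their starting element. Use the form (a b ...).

(a d h e b g i f c)

From a: a → d → h → e → b → g → i → f → c → a, closing the cycle (a d h e b g i f c).
Continuing from each remaining unvisited element yields (a d h e b g i f c).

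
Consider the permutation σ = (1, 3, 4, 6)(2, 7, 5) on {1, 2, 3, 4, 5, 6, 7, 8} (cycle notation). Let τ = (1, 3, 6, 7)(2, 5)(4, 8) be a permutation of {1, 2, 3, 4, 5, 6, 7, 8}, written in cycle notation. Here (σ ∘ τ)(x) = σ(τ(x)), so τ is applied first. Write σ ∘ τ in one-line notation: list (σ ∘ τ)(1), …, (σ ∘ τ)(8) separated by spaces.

(σ ∘ τ)(x) = σ(τ(x)). Computing each image: σ(τ(1)) = σ(3) = 4, σ(τ(2)) = σ(5) = 2, σ(τ(3)) = σ(6) = 1, σ(τ(4)) = σ(8) = 8, σ(τ(5)) = σ(2) = 7, σ(τ(6)) = σ(7) = 5, σ(τ(7)) = σ(1) = 3, σ(τ(8)) = σ(4) = 6.
Hence σ ∘ τ = [4 2 1 8 7 5 3 6].

4 2 1 8 7 5 3 6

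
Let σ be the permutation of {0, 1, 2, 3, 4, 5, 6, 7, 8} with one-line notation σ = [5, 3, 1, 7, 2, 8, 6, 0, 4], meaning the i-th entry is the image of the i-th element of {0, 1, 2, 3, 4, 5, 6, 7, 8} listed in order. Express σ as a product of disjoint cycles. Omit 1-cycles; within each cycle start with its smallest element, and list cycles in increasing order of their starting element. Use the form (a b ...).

(0 5 8 4 2 1 3 7)

Start at 0 and follow images: 0 → 5 → 8 → 4 → 2 → 1 → 3 → 7 → 0, giving the cycle (0 5 8 4 2 1 3 7).
Continuing from each remaining unvisited element yields (0 5 8 4 2 1 3 7).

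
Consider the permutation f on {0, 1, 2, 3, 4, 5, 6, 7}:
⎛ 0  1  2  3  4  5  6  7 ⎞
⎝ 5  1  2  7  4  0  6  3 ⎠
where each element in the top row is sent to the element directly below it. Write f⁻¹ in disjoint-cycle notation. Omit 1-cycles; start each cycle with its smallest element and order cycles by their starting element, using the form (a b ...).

The cycle decomposition of f is (0 5)(3 7).
Reversing each cycle (and rotating so the smallest element leads) gives f⁻¹ = (0 5)(3 7).

(0 5)(3 7)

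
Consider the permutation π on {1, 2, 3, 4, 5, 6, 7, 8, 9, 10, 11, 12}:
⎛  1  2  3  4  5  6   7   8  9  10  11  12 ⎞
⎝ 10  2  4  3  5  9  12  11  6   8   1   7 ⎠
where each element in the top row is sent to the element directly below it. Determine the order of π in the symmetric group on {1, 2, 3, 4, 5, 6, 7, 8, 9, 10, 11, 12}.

4

Writing π as disjoint cycles, the cycle lengths are 4, 2, 2, 2, 1, 1.
The order is lcm(4, 2, 2, 2) = 4.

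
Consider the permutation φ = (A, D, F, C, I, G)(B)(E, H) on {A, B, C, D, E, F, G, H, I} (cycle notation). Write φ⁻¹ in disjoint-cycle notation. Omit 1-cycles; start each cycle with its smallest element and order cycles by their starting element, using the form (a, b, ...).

If φ sends a → b within a cycle, φ⁻¹ sends b → a; equivalently, reverse each cycle.
Reversing each cycle of φ and rotating so the smallest element leads gives (A, G, I, C, F, D)(E, H).

(A, G, I, C, F, D)(E, H)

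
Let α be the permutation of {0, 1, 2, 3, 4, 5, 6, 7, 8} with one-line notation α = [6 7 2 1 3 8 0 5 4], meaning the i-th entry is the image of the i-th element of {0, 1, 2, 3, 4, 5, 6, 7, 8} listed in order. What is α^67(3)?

Tracing 3 → 1 → … returns to 3 after 6 steps, so 3 lies in a 6-cycle (1, 7, 5, 8, 4, 3).
On a 6-cycle, α^6 is the identity, so α^67 = α^1 there (67 ≡ 1 mod 6).
Advancing 1 step from 3: 3 → 1.

1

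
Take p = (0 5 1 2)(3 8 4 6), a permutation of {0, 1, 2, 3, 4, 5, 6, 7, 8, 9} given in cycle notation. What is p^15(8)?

8 lies in the 4-cycle (3 8 4 6).
Since the cycle has length 4, p^15 acts on it the same as p^3 (15 mod 4 = 3).
Stepping 3 places around the cycle: 8 → 4 → 6 → 3.

3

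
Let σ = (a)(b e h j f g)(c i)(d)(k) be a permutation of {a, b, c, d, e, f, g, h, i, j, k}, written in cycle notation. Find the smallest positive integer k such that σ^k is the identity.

The disjoint cycles have lengths 6, 2, 1, 1, 1.
The order of σ is the least common multiple of its cycle lengths: lcm(6, 2) = 6.

6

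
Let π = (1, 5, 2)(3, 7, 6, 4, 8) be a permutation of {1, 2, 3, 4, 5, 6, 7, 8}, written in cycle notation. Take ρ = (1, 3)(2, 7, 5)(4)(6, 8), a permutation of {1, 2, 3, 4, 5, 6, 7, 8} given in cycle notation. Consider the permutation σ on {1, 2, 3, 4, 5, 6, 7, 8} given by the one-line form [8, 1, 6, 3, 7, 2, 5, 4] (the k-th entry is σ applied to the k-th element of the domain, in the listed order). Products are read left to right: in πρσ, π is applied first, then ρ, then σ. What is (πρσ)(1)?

Apply the permutations in order: π(1) = 5, then ρ(5) = 2, then σ(2) = 1. So (πρσ)(1) = 1.

1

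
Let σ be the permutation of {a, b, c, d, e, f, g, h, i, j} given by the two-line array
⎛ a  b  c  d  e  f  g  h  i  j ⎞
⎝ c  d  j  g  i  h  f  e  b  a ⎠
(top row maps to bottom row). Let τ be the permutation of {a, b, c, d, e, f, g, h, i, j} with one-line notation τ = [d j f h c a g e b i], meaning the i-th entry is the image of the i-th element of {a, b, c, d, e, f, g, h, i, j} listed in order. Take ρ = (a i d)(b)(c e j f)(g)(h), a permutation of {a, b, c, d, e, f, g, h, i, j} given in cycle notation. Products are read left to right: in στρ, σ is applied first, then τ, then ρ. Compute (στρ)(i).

(στρ)(i) = ρ(τ(σ(i))). σ(i) = b, then τ(b) = j, then ρ(j) = f, so the result is f.

f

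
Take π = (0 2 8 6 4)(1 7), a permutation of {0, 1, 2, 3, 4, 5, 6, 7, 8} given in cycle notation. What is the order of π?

10

The cycle type of π is (5, 2, 1, 1).
The order of π is the least common multiple of its cycle lengths: lcm(5, 2) = 10.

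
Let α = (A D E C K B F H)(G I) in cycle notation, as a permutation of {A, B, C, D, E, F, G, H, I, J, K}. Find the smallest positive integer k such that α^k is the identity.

8

The disjoint cycles have lengths 8, 2, 1.
Since disjoint cycles commute, ord(α) = lcm(8, 2) = 8.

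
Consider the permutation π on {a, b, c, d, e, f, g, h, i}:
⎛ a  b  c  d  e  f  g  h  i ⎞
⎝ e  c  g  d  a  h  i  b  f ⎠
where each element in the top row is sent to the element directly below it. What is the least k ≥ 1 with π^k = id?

The disjoint-cycle form of π has cycle lengths 6, 2, 1.
Since disjoint cycles commute, ord(π) = lcm(6, 2) = 6.

6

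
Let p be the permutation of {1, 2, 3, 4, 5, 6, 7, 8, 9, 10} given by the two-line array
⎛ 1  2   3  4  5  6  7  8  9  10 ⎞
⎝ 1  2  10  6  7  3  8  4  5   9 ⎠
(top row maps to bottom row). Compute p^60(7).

3

Tracing 7 → 8 → … returns to 7 after 8 steps, so 7 lies in an 8-cycle (3, 10, 9, 5, 7, 8, 4, 6).
Powers repeat with period 8 on this cycle, and 60 mod 8 = 4, so p^60(7) = p^4(7).
Advancing 4 steps from 7: 7 → 8 → 4 → 6 → 3.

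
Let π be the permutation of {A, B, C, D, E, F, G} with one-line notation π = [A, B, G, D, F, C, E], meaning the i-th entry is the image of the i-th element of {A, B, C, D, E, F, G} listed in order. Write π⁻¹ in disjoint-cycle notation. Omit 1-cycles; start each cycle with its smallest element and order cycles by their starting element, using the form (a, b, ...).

(C, F, E, G)

First write π in disjoint cycles: (C, G, E, F).
Reversing each cycle (and rotating so the smallest element leads) gives π⁻¹ = (C, F, E, G).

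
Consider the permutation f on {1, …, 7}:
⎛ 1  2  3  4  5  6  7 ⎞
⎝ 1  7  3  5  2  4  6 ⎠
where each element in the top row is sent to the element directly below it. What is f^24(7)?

2

Tracing 7 → 6 → … returns to 7 after 5 steps, so 7 lies in a 5-cycle (2 7 6 4 5).
Powers repeat with period 5 on this cycle, and 24 mod 5 = 4, so f^24(7) = f^4(7).
Advancing 4 steps from 7: 7 → 6 → 4 → 5 → 2.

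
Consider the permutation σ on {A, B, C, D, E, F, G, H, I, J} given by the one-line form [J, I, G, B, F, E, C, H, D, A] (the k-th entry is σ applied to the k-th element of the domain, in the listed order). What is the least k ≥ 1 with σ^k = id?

Writing σ as disjoint cycles, the cycle lengths are 3, 2, 2, 2, 1.
Since disjoint cycles commute, ord(σ) = lcm(3, 2, 2, 2) = 6.

6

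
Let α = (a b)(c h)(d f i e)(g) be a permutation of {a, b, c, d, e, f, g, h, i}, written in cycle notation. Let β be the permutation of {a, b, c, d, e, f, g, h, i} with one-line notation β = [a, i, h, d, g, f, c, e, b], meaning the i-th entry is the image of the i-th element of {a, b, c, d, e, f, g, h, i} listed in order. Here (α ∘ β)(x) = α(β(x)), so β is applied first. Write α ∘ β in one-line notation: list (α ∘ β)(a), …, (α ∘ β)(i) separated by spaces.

(α ∘ β)(x) = α(β(x)). Computing each image: α(β(a)) = α(a) = b, α(β(b)) = α(i) = e, α(β(c)) = α(h) = c, α(β(d)) = α(d) = f, α(β(e)) = α(g) = g, α(β(f)) = α(f) = i, α(β(g)) = α(c) = h, α(β(h)) = α(e) = d, α(β(i)) = α(b) = a.
Hence α ∘ β = [b e c f g i h d a].

b e c f g i h d a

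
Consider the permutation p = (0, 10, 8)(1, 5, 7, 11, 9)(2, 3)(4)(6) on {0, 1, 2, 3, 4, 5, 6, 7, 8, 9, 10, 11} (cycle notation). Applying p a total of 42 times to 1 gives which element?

7

1 lies in the 5-cycle (1, 5, 7, 11, 9).
Powers repeat with period 5 on this cycle, and 42 mod 5 = 2, so p^42(1) = p^2(1).
Stepping 2 places around the cycle: 1 → 5 → 7.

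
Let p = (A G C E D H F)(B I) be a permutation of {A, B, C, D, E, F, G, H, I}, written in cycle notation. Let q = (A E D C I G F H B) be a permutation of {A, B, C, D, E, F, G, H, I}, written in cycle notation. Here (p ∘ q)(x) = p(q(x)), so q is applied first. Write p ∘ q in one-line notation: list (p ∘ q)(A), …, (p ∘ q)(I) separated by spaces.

D G B E H F A I C

(p ∘ q)(x) = p(q(x)). Computing each image: p(q(A)) = p(E) = D, p(q(B)) = p(A) = G, p(q(C)) = p(I) = B, p(q(D)) = p(C) = E, p(q(E)) = p(D) = H, p(q(F)) = p(H) = F, p(q(G)) = p(F) = A, p(q(H)) = p(B) = I, p(q(I)) = p(G) = C.
Hence p ∘ q = [D G B E H F A I C].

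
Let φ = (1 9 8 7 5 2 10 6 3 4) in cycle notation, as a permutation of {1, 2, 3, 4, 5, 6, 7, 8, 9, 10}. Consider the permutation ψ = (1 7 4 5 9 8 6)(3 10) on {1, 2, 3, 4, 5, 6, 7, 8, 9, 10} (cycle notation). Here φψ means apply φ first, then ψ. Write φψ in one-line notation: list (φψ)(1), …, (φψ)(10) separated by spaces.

8 3 5 7 2 10 9 4 6 1

Chase each element through φ then ψ: 1 → 9 → 8; 2 → 10 → 3; 3 → 4 → 5; 4 → 1 → 7; 5 → 2 → 2; 6 → 3 → 10; 7 → 5 → 9; 8 → 7 → 4; 9 → 8 → 6; 10 → 6 → 1.
So φψ in one-line form is 8 3 5 7 2 10 9 4 6 1.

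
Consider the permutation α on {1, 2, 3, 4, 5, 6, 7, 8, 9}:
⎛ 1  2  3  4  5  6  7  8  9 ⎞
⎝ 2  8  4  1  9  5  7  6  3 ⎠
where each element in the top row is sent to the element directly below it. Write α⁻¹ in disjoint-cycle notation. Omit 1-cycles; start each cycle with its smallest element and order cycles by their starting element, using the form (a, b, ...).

(1, 4, 3, 9, 5, 6, 8, 2)

The cycle decomposition of α is (1, 2, 8, 6, 5, 9, 3, 4).
The inverse reverses every cycle; in canonical form, α⁻¹ = (1, 4, 3, 9, 5, 6, 8, 2).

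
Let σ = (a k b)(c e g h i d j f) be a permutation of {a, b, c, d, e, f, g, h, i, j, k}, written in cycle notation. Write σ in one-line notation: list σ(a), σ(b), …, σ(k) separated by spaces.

k a e j g c h i d f b

Each element maps to the next entry in its cycle (wrapping to the front): a→k, b→a, c→e, d→j, e→g, f→c, g→h, h→i, i→d, j→f, k→b.
So the one-line form is k a e j g c h i d f b.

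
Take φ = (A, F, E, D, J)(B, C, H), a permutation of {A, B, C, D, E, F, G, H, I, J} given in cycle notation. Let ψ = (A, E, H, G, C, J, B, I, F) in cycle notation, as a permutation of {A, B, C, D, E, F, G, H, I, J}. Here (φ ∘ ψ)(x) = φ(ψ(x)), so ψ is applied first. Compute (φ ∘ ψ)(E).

ψ(E) = H, then φ(H) = B; composing gives (φ ∘ ψ)(E) = B.

B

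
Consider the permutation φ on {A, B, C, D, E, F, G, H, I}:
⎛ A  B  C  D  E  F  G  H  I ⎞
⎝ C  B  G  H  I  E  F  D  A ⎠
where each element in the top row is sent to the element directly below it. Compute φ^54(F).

F

Tracing F → E → … returns to F after 6 steps, so F lies in a 6-cycle (A, C, G, F, E, I).
Powers repeat with period 6 on this cycle, and 54 mod 6 = 0, so φ^54(F) = φ^0(F).
So φ^54(F) = F.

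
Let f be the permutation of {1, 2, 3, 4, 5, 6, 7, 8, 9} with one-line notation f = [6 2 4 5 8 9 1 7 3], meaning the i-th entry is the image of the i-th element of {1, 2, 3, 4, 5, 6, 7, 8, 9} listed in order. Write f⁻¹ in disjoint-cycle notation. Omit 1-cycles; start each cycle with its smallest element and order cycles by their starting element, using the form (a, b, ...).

(1, 7, 8, 5, 4, 3, 9, 6)

The cycle decomposition of f is (1, 6, 9, 3, 4, 5, 8, 7).
The inverse reverses every cycle; in canonical form, f⁻¹ = (1, 7, 8, 5, 4, 3, 9, 6).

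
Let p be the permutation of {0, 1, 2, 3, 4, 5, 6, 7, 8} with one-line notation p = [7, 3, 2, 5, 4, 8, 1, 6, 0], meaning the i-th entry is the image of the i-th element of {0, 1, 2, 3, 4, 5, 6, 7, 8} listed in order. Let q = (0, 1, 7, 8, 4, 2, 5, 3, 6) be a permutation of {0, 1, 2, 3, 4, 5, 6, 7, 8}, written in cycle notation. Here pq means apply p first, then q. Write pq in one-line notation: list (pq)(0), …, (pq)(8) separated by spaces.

8 6 5 3 2 4 7 0 1

Chase each element through p then q: 0 → 7 → 8; 1 → 3 → 6; 2 → 2 → 5; 3 → 5 → 3; 4 → 4 → 2; 5 → 8 → 4; 6 → 1 → 7; 7 → 6 → 0; 8 → 0 → 1.
So pq in one-line form is 8 6 5 3 2 4 7 0 1.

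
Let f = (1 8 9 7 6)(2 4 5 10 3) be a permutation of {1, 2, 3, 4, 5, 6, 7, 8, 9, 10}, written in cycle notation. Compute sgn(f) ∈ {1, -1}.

1

The cycle lengths are 5, 5.
A cycle is odd iff its length is even; f has 0 even-length cycles, so sgn(f) = (−1)^0 and f is even.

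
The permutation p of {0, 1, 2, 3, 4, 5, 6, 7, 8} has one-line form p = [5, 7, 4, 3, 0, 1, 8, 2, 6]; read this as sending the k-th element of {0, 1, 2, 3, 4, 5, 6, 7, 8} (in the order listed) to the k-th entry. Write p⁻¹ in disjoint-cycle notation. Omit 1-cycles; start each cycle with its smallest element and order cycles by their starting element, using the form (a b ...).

The cycle decomposition of p is (0 5 1 7 2 4)(6 8).
The inverse reverses every cycle; in canonical form, p⁻¹ = (0 4 2 7 1 5)(6 8).

(0 4 2 7 1 5)(6 8)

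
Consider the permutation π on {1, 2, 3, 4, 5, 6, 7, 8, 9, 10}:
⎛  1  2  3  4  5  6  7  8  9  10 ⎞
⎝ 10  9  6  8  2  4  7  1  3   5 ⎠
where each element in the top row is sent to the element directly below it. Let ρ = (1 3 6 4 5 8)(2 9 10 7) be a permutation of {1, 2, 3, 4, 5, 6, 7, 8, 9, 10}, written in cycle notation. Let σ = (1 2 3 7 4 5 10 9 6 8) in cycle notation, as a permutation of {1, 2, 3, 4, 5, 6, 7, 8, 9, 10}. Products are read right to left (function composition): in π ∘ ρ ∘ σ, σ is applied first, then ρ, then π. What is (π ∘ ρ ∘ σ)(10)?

5

Chase 10: σ(10) = 9; ρ(9) = 10; π(10) = 5. Hence (π ∘ ρ ∘ σ)(10) = 5.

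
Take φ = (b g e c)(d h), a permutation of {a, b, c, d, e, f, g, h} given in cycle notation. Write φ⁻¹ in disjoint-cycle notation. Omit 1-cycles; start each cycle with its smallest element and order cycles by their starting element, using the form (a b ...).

(b c e g)(d h)

Inverting a permutation written in cycle notation just reverses the order within every cycle.
After reversing and putting each cycle's least element first, φ⁻¹ = (b c e g)(d h).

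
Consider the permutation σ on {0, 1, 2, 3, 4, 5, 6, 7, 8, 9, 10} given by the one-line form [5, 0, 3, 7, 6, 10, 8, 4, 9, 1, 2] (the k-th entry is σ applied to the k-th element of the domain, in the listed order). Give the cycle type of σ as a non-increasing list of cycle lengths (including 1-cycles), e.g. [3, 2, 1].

[11]

The disjoint cycles are (0 5 10 2 3 7 4 6 8 9 1), with lengths 11 in non-increasing order.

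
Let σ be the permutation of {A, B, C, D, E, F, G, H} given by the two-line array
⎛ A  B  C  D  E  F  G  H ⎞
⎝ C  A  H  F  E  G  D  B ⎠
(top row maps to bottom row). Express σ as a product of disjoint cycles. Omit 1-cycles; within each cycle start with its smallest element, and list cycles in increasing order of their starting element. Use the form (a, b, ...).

(A, C, H, B)(D, F, G)

Iterating σ from A gives A → C → H → B → A; that is the 4-cycle (A, C, H, B).
Continuing from each remaining unvisited element yields (A, C, H, B)(D, F, G).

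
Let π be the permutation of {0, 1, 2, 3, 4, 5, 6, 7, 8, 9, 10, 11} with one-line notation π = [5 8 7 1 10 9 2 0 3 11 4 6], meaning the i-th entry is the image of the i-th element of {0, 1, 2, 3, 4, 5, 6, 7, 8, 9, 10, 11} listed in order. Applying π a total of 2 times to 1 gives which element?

3

Tracing 1 → 8 → … returns to 1 after 3 steps, so 1 lies in a 3-cycle (1 8 3).
Stepping 2 places around the cycle: 1 → 8 → 3.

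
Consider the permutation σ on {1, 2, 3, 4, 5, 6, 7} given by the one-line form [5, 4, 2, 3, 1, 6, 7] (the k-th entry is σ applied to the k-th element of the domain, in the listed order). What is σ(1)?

1 is element number 1 of the domain, and entry number 1 of the one-line form is 5, so σ(1) = 5.

5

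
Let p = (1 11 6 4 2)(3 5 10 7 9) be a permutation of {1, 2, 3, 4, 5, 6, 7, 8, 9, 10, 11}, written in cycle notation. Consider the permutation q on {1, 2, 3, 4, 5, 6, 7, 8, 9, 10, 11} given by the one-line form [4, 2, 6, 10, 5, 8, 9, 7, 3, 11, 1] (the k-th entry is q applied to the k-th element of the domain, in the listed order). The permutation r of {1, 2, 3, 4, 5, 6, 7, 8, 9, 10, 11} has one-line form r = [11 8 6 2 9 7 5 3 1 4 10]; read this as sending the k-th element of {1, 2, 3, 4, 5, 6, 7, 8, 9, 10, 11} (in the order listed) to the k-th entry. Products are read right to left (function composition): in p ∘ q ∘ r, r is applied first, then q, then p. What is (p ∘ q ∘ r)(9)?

2

Apply the permutations in order: r(9) = 1, then q(1) = 4, then p(4) = 2. So (p ∘ q ∘ r)(9) = 2.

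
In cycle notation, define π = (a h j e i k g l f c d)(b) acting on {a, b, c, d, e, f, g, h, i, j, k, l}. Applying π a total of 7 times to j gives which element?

j lies in the 11-cycle (a h j e i k g l f c d).
Advancing 7 steps from j: j → e → i → k → g → l → f → c.

c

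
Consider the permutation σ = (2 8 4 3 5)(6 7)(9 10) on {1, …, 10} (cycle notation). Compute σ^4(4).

4 lies in the 5-cycle (2 8 4 3 5).
Advancing 4 steps from 4: 4 → 3 → 5 → 2 → 8.

8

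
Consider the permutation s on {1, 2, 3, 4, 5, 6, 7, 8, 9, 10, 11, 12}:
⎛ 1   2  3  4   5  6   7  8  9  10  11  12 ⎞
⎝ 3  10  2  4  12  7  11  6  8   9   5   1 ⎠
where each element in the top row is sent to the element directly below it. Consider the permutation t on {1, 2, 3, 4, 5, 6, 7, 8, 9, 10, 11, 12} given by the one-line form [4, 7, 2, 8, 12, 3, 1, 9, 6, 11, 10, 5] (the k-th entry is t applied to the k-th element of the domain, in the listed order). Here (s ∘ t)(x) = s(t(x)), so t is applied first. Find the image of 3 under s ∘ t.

First apply t: t(3) = 2, then s(2) = 10. Thus (s ∘ t)(3) = 10.

10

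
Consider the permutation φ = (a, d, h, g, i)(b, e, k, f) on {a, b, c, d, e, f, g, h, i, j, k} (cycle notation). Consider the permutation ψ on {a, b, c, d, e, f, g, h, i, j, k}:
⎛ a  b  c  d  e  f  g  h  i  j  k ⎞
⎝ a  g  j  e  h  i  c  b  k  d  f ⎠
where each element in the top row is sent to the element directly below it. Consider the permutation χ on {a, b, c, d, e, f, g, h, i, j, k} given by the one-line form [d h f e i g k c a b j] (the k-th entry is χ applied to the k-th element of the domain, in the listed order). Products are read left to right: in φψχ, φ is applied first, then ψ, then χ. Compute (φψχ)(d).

(φψχ)(d) = χ(ψ(φ(d))). φ(d) = h, then ψ(h) = b, then χ(b) = h, so the result is h.

h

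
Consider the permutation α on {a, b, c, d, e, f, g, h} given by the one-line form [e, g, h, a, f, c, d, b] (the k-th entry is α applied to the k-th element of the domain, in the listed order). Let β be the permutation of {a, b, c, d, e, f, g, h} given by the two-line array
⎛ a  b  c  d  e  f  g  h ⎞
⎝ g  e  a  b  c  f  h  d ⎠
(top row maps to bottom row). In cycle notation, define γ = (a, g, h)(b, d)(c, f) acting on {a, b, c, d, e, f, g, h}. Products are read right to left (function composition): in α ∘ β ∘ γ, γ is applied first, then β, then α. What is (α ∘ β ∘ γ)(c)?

c

Apply the permutations in order: γ(c) = f, then β(f) = f, then α(f) = c. So (α ∘ β ∘ γ)(c) = c.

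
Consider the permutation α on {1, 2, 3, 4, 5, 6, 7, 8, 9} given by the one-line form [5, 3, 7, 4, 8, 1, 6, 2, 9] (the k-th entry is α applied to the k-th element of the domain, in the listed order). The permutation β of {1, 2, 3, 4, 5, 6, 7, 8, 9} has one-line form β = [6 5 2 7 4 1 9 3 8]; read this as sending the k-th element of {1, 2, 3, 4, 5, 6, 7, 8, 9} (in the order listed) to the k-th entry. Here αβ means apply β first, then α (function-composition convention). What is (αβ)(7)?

9

First apply β: β(7) = 9, then α(9) = 9. Thus (αβ)(7) = 9.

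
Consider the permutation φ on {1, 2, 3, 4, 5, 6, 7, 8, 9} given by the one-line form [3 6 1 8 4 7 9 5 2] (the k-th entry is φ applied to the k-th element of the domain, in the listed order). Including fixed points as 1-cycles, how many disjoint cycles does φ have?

3

The cycle decomposition is (1, 3)(2, 6, 7, 9)(4, 8, 5), which has 3 cycles (counting 1-cycles).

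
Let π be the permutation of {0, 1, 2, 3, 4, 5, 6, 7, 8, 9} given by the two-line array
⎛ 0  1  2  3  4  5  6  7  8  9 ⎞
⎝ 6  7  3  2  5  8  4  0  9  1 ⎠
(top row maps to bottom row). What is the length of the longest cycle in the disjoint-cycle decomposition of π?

8

Decomposing into disjoint cycles gives (0, 6, 4, 5, 8, 9, 1, 7)(2, 3); the longest has length 8.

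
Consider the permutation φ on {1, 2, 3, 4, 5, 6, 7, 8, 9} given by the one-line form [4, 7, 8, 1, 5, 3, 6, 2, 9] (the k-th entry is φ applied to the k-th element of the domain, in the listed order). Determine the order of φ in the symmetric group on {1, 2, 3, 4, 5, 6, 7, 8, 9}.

Writing φ as disjoint cycles, the cycle lengths are 5, 2, 1, 1.
The order is lcm(5, 2) = 10.

10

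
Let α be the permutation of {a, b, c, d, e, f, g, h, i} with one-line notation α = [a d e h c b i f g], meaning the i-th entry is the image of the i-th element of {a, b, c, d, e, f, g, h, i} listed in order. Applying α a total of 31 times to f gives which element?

Tracing f → b → … returns to f after 4 steps, so f lies in a 4-cycle (b, d, h, f).
Since the cycle has length 4, α^31 acts on it the same as α^3 (31 mod 4 = 3).
Stepping 3 places around the cycle: f → b → d → h.

h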